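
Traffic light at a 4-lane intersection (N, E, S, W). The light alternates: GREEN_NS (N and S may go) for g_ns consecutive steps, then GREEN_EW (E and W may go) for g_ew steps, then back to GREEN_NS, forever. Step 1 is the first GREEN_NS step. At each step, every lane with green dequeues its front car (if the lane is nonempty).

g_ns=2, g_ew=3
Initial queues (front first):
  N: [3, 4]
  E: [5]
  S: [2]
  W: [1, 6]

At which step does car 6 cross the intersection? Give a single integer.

Step 1 [NS]: N:car3-GO,E:wait,S:car2-GO,W:wait | queues: N=1 E=1 S=0 W=2
Step 2 [NS]: N:car4-GO,E:wait,S:empty,W:wait | queues: N=0 E=1 S=0 W=2
Step 3 [EW]: N:wait,E:car5-GO,S:wait,W:car1-GO | queues: N=0 E=0 S=0 W=1
Step 4 [EW]: N:wait,E:empty,S:wait,W:car6-GO | queues: N=0 E=0 S=0 W=0
Car 6 crosses at step 4

4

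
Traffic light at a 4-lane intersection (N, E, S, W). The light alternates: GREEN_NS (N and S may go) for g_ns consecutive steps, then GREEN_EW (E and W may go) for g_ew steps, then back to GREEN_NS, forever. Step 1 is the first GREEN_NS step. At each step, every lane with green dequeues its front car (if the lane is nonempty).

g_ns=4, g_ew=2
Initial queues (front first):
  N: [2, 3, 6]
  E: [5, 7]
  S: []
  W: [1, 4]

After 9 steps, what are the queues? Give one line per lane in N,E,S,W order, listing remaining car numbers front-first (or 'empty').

Step 1 [NS]: N:car2-GO,E:wait,S:empty,W:wait | queues: N=2 E=2 S=0 W=2
Step 2 [NS]: N:car3-GO,E:wait,S:empty,W:wait | queues: N=1 E=2 S=0 W=2
Step 3 [NS]: N:car6-GO,E:wait,S:empty,W:wait | queues: N=0 E=2 S=0 W=2
Step 4 [NS]: N:empty,E:wait,S:empty,W:wait | queues: N=0 E=2 S=0 W=2
Step 5 [EW]: N:wait,E:car5-GO,S:wait,W:car1-GO | queues: N=0 E=1 S=0 W=1
Step 6 [EW]: N:wait,E:car7-GO,S:wait,W:car4-GO | queues: N=0 E=0 S=0 W=0

N: empty
E: empty
S: empty
W: empty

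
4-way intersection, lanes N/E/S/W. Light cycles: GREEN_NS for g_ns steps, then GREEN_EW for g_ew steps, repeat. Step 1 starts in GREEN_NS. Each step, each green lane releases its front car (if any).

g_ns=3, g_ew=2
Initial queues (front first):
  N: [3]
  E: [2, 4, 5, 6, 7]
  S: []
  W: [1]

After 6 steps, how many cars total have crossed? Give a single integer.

Answer: 4

Derivation:
Step 1 [NS]: N:car3-GO,E:wait,S:empty,W:wait | queues: N=0 E=5 S=0 W=1
Step 2 [NS]: N:empty,E:wait,S:empty,W:wait | queues: N=0 E=5 S=0 W=1
Step 3 [NS]: N:empty,E:wait,S:empty,W:wait | queues: N=0 E=5 S=0 W=1
Step 4 [EW]: N:wait,E:car2-GO,S:wait,W:car1-GO | queues: N=0 E=4 S=0 W=0
Step 5 [EW]: N:wait,E:car4-GO,S:wait,W:empty | queues: N=0 E=3 S=0 W=0
Step 6 [NS]: N:empty,E:wait,S:empty,W:wait | queues: N=0 E=3 S=0 W=0
Cars crossed by step 6: 4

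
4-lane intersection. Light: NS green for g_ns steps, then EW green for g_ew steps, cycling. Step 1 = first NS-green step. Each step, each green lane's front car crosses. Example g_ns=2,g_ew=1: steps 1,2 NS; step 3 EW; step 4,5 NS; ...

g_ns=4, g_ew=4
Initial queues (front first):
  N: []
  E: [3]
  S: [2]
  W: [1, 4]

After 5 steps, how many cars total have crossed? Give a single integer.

Step 1 [NS]: N:empty,E:wait,S:car2-GO,W:wait | queues: N=0 E=1 S=0 W=2
Step 2 [NS]: N:empty,E:wait,S:empty,W:wait | queues: N=0 E=1 S=0 W=2
Step 3 [NS]: N:empty,E:wait,S:empty,W:wait | queues: N=0 E=1 S=0 W=2
Step 4 [NS]: N:empty,E:wait,S:empty,W:wait | queues: N=0 E=1 S=0 W=2
Step 5 [EW]: N:wait,E:car3-GO,S:wait,W:car1-GO | queues: N=0 E=0 S=0 W=1
Cars crossed by step 5: 3

Answer: 3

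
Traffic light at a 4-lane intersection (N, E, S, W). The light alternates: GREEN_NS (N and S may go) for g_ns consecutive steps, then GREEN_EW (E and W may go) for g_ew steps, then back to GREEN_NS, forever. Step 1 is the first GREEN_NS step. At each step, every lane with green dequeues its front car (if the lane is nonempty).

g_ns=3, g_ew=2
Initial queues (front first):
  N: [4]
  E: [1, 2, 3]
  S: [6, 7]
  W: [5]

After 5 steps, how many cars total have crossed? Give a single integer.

Answer: 6

Derivation:
Step 1 [NS]: N:car4-GO,E:wait,S:car6-GO,W:wait | queues: N=0 E=3 S=1 W=1
Step 2 [NS]: N:empty,E:wait,S:car7-GO,W:wait | queues: N=0 E=3 S=0 W=1
Step 3 [NS]: N:empty,E:wait,S:empty,W:wait | queues: N=0 E=3 S=0 W=1
Step 4 [EW]: N:wait,E:car1-GO,S:wait,W:car5-GO | queues: N=0 E=2 S=0 W=0
Step 5 [EW]: N:wait,E:car2-GO,S:wait,W:empty | queues: N=0 E=1 S=0 W=0
Cars crossed by step 5: 6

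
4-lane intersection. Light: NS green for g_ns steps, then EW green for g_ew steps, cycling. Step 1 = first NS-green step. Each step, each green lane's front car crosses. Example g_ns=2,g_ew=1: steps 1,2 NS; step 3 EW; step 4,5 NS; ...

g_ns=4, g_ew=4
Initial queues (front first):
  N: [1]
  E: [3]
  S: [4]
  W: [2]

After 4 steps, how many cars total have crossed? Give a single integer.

Step 1 [NS]: N:car1-GO,E:wait,S:car4-GO,W:wait | queues: N=0 E=1 S=0 W=1
Step 2 [NS]: N:empty,E:wait,S:empty,W:wait | queues: N=0 E=1 S=0 W=1
Step 3 [NS]: N:empty,E:wait,S:empty,W:wait | queues: N=0 E=1 S=0 W=1
Step 4 [NS]: N:empty,E:wait,S:empty,W:wait | queues: N=0 E=1 S=0 W=1
Cars crossed by step 4: 2

Answer: 2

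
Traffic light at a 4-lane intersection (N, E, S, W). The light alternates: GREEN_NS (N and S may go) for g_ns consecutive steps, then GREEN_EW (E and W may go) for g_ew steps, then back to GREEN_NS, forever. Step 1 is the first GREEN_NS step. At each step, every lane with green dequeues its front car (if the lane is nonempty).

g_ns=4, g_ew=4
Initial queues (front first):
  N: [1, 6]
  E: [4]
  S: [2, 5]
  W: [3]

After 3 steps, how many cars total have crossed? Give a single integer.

Step 1 [NS]: N:car1-GO,E:wait,S:car2-GO,W:wait | queues: N=1 E=1 S=1 W=1
Step 2 [NS]: N:car6-GO,E:wait,S:car5-GO,W:wait | queues: N=0 E=1 S=0 W=1
Step 3 [NS]: N:empty,E:wait,S:empty,W:wait | queues: N=0 E=1 S=0 W=1
Cars crossed by step 3: 4

Answer: 4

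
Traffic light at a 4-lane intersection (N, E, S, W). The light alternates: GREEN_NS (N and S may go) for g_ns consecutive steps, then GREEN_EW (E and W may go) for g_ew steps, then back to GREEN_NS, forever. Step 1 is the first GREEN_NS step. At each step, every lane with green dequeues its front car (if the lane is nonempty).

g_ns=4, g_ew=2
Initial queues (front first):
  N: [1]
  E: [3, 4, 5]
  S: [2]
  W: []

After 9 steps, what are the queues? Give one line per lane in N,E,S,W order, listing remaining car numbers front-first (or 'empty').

Step 1 [NS]: N:car1-GO,E:wait,S:car2-GO,W:wait | queues: N=0 E=3 S=0 W=0
Step 2 [NS]: N:empty,E:wait,S:empty,W:wait | queues: N=0 E=3 S=0 W=0
Step 3 [NS]: N:empty,E:wait,S:empty,W:wait | queues: N=0 E=3 S=0 W=0
Step 4 [NS]: N:empty,E:wait,S:empty,W:wait | queues: N=0 E=3 S=0 W=0
Step 5 [EW]: N:wait,E:car3-GO,S:wait,W:empty | queues: N=0 E=2 S=0 W=0
Step 6 [EW]: N:wait,E:car4-GO,S:wait,W:empty | queues: N=0 E=1 S=0 W=0
Step 7 [NS]: N:empty,E:wait,S:empty,W:wait | queues: N=0 E=1 S=0 W=0
Step 8 [NS]: N:empty,E:wait,S:empty,W:wait | queues: N=0 E=1 S=0 W=0
Step 9 [NS]: N:empty,E:wait,S:empty,W:wait | queues: N=0 E=1 S=0 W=0

N: empty
E: 5
S: empty
W: empty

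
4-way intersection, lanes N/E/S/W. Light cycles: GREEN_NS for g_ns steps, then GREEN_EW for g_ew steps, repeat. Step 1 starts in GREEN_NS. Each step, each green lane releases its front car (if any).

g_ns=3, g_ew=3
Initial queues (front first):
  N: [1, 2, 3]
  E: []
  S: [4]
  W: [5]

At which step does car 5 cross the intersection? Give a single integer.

Step 1 [NS]: N:car1-GO,E:wait,S:car4-GO,W:wait | queues: N=2 E=0 S=0 W=1
Step 2 [NS]: N:car2-GO,E:wait,S:empty,W:wait | queues: N=1 E=0 S=0 W=1
Step 3 [NS]: N:car3-GO,E:wait,S:empty,W:wait | queues: N=0 E=0 S=0 W=1
Step 4 [EW]: N:wait,E:empty,S:wait,W:car5-GO | queues: N=0 E=0 S=0 W=0
Car 5 crosses at step 4

4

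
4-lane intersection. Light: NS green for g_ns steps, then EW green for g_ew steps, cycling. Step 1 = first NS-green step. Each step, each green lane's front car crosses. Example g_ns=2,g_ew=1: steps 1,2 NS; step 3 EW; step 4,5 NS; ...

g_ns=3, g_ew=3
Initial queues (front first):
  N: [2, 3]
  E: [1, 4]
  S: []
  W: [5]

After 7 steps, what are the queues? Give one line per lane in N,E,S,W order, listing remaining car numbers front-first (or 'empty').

Step 1 [NS]: N:car2-GO,E:wait,S:empty,W:wait | queues: N=1 E=2 S=0 W=1
Step 2 [NS]: N:car3-GO,E:wait,S:empty,W:wait | queues: N=0 E=2 S=0 W=1
Step 3 [NS]: N:empty,E:wait,S:empty,W:wait | queues: N=0 E=2 S=0 W=1
Step 4 [EW]: N:wait,E:car1-GO,S:wait,W:car5-GO | queues: N=0 E=1 S=0 W=0
Step 5 [EW]: N:wait,E:car4-GO,S:wait,W:empty | queues: N=0 E=0 S=0 W=0

N: empty
E: empty
S: empty
W: empty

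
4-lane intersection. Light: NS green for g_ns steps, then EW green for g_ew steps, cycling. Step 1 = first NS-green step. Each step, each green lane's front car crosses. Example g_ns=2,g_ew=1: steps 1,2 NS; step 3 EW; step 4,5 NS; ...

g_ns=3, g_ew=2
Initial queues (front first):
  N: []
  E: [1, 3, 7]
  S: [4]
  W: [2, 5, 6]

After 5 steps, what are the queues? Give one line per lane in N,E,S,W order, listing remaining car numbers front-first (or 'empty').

Step 1 [NS]: N:empty,E:wait,S:car4-GO,W:wait | queues: N=0 E=3 S=0 W=3
Step 2 [NS]: N:empty,E:wait,S:empty,W:wait | queues: N=0 E=3 S=0 W=3
Step 3 [NS]: N:empty,E:wait,S:empty,W:wait | queues: N=0 E=3 S=0 W=3
Step 4 [EW]: N:wait,E:car1-GO,S:wait,W:car2-GO | queues: N=0 E=2 S=0 W=2
Step 5 [EW]: N:wait,E:car3-GO,S:wait,W:car5-GO | queues: N=0 E=1 S=0 W=1

N: empty
E: 7
S: empty
W: 6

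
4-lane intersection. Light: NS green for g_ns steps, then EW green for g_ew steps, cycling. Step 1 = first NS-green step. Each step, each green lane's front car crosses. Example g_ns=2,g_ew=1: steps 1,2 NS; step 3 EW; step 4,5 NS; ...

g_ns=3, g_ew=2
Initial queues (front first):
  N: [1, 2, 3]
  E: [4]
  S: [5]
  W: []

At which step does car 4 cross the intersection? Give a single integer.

Step 1 [NS]: N:car1-GO,E:wait,S:car5-GO,W:wait | queues: N=2 E=1 S=0 W=0
Step 2 [NS]: N:car2-GO,E:wait,S:empty,W:wait | queues: N=1 E=1 S=0 W=0
Step 3 [NS]: N:car3-GO,E:wait,S:empty,W:wait | queues: N=0 E=1 S=0 W=0
Step 4 [EW]: N:wait,E:car4-GO,S:wait,W:empty | queues: N=0 E=0 S=0 W=0
Car 4 crosses at step 4

4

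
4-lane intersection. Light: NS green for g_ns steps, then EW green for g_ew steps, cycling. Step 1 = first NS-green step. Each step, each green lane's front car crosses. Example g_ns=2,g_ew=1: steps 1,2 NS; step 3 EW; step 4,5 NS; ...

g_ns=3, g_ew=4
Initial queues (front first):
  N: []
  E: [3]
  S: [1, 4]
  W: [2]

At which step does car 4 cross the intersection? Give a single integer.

Step 1 [NS]: N:empty,E:wait,S:car1-GO,W:wait | queues: N=0 E=1 S=1 W=1
Step 2 [NS]: N:empty,E:wait,S:car4-GO,W:wait | queues: N=0 E=1 S=0 W=1
Step 3 [NS]: N:empty,E:wait,S:empty,W:wait | queues: N=0 E=1 S=0 W=1
Step 4 [EW]: N:wait,E:car3-GO,S:wait,W:car2-GO | queues: N=0 E=0 S=0 W=0
Car 4 crosses at step 2

2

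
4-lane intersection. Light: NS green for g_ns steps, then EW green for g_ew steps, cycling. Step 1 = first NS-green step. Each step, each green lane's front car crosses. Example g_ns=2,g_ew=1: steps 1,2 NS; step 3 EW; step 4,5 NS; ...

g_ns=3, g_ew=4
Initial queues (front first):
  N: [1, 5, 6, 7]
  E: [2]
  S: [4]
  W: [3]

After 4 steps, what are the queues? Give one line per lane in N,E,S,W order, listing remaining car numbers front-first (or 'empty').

Step 1 [NS]: N:car1-GO,E:wait,S:car4-GO,W:wait | queues: N=3 E=1 S=0 W=1
Step 2 [NS]: N:car5-GO,E:wait,S:empty,W:wait | queues: N=2 E=1 S=0 W=1
Step 3 [NS]: N:car6-GO,E:wait,S:empty,W:wait | queues: N=1 E=1 S=0 W=1
Step 4 [EW]: N:wait,E:car2-GO,S:wait,W:car3-GO | queues: N=1 E=0 S=0 W=0

N: 7
E: empty
S: empty
W: empty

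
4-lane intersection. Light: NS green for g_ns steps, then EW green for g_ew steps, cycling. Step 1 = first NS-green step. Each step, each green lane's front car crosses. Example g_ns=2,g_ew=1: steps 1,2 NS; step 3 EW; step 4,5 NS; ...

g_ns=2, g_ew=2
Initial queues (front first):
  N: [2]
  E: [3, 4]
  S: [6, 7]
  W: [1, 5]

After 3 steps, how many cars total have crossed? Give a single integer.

Answer: 5

Derivation:
Step 1 [NS]: N:car2-GO,E:wait,S:car6-GO,W:wait | queues: N=0 E=2 S=1 W=2
Step 2 [NS]: N:empty,E:wait,S:car7-GO,W:wait | queues: N=0 E=2 S=0 W=2
Step 3 [EW]: N:wait,E:car3-GO,S:wait,W:car1-GO | queues: N=0 E=1 S=0 W=1
Cars crossed by step 3: 5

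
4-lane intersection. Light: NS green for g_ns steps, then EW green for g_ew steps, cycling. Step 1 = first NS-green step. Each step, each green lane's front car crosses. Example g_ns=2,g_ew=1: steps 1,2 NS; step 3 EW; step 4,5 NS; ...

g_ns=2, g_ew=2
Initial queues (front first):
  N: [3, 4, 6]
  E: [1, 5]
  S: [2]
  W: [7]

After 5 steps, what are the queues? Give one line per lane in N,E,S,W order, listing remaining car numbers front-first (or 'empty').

Step 1 [NS]: N:car3-GO,E:wait,S:car2-GO,W:wait | queues: N=2 E=2 S=0 W=1
Step 2 [NS]: N:car4-GO,E:wait,S:empty,W:wait | queues: N=1 E=2 S=0 W=1
Step 3 [EW]: N:wait,E:car1-GO,S:wait,W:car7-GO | queues: N=1 E=1 S=0 W=0
Step 4 [EW]: N:wait,E:car5-GO,S:wait,W:empty | queues: N=1 E=0 S=0 W=0
Step 5 [NS]: N:car6-GO,E:wait,S:empty,W:wait | queues: N=0 E=0 S=0 W=0

N: empty
E: empty
S: empty
W: empty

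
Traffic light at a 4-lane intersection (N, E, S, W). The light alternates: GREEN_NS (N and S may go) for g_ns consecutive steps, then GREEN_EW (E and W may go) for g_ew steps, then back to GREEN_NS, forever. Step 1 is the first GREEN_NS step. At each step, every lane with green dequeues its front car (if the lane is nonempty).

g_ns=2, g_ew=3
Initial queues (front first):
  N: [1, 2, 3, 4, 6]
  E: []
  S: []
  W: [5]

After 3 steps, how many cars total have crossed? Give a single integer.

Answer: 3

Derivation:
Step 1 [NS]: N:car1-GO,E:wait,S:empty,W:wait | queues: N=4 E=0 S=0 W=1
Step 2 [NS]: N:car2-GO,E:wait,S:empty,W:wait | queues: N=3 E=0 S=0 W=1
Step 3 [EW]: N:wait,E:empty,S:wait,W:car5-GO | queues: N=3 E=0 S=0 W=0
Cars crossed by step 3: 3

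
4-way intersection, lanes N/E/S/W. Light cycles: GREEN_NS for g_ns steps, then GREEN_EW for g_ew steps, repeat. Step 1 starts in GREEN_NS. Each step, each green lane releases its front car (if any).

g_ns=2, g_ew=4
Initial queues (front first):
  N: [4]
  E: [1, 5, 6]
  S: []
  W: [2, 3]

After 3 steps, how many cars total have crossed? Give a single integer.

Step 1 [NS]: N:car4-GO,E:wait,S:empty,W:wait | queues: N=0 E=3 S=0 W=2
Step 2 [NS]: N:empty,E:wait,S:empty,W:wait | queues: N=0 E=3 S=0 W=2
Step 3 [EW]: N:wait,E:car1-GO,S:wait,W:car2-GO | queues: N=0 E=2 S=0 W=1
Cars crossed by step 3: 3

Answer: 3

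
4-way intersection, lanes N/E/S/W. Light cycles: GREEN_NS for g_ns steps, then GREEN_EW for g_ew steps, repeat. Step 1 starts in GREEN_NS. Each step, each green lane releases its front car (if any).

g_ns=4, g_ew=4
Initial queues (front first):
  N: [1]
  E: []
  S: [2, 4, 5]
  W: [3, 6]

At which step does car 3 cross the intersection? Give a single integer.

Step 1 [NS]: N:car1-GO,E:wait,S:car2-GO,W:wait | queues: N=0 E=0 S=2 W=2
Step 2 [NS]: N:empty,E:wait,S:car4-GO,W:wait | queues: N=0 E=0 S=1 W=2
Step 3 [NS]: N:empty,E:wait,S:car5-GO,W:wait | queues: N=0 E=0 S=0 W=2
Step 4 [NS]: N:empty,E:wait,S:empty,W:wait | queues: N=0 E=0 S=0 W=2
Step 5 [EW]: N:wait,E:empty,S:wait,W:car3-GO | queues: N=0 E=0 S=0 W=1
Step 6 [EW]: N:wait,E:empty,S:wait,W:car6-GO | queues: N=0 E=0 S=0 W=0
Car 3 crosses at step 5

5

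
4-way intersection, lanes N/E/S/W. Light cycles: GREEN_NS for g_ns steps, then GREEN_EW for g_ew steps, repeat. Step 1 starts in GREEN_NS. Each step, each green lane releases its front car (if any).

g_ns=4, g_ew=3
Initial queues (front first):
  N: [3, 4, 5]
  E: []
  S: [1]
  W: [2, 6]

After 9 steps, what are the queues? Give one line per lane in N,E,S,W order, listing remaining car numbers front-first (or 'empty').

Step 1 [NS]: N:car3-GO,E:wait,S:car1-GO,W:wait | queues: N=2 E=0 S=0 W=2
Step 2 [NS]: N:car4-GO,E:wait,S:empty,W:wait | queues: N=1 E=0 S=0 W=2
Step 3 [NS]: N:car5-GO,E:wait,S:empty,W:wait | queues: N=0 E=0 S=0 W=2
Step 4 [NS]: N:empty,E:wait,S:empty,W:wait | queues: N=0 E=0 S=0 W=2
Step 5 [EW]: N:wait,E:empty,S:wait,W:car2-GO | queues: N=0 E=0 S=0 W=1
Step 6 [EW]: N:wait,E:empty,S:wait,W:car6-GO | queues: N=0 E=0 S=0 W=0

N: empty
E: empty
S: empty
W: empty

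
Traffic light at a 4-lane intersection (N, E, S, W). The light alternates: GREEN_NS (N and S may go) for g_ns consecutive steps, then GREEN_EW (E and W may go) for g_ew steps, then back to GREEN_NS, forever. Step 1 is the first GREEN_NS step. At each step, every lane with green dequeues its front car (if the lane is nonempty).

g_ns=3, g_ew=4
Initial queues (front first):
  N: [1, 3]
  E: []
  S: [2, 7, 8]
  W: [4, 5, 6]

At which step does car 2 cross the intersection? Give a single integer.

Step 1 [NS]: N:car1-GO,E:wait,S:car2-GO,W:wait | queues: N=1 E=0 S=2 W=3
Step 2 [NS]: N:car3-GO,E:wait,S:car7-GO,W:wait | queues: N=0 E=0 S=1 W=3
Step 3 [NS]: N:empty,E:wait,S:car8-GO,W:wait | queues: N=0 E=0 S=0 W=3
Step 4 [EW]: N:wait,E:empty,S:wait,W:car4-GO | queues: N=0 E=0 S=0 W=2
Step 5 [EW]: N:wait,E:empty,S:wait,W:car5-GO | queues: N=0 E=0 S=0 W=1
Step 6 [EW]: N:wait,E:empty,S:wait,W:car6-GO | queues: N=0 E=0 S=0 W=0
Car 2 crosses at step 1

1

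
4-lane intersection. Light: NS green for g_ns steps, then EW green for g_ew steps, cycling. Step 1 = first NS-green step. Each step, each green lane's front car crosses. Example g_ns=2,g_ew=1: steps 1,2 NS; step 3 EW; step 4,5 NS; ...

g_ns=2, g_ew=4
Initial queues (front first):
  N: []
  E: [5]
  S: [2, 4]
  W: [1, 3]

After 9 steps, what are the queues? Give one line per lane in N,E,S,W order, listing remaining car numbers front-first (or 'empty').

Step 1 [NS]: N:empty,E:wait,S:car2-GO,W:wait | queues: N=0 E=1 S=1 W=2
Step 2 [NS]: N:empty,E:wait,S:car4-GO,W:wait | queues: N=0 E=1 S=0 W=2
Step 3 [EW]: N:wait,E:car5-GO,S:wait,W:car1-GO | queues: N=0 E=0 S=0 W=1
Step 4 [EW]: N:wait,E:empty,S:wait,W:car3-GO | queues: N=0 E=0 S=0 W=0

N: empty
E: empty
S: empty
W: empty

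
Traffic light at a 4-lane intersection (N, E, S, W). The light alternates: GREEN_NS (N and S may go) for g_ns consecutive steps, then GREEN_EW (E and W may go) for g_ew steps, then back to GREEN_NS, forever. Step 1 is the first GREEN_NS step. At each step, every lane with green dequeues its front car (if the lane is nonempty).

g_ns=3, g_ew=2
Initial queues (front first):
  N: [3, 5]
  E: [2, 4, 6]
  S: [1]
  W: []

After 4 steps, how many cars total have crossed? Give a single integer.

Answer: 4

Derivation:
Step 1 [NS]: N:car3-GO,E:wait,S:car1-GO,W:wait | queues: N=1 E=3 S=0 W=0
Step 2 [NS]: N:car5-GO,E:wait,S:empty,W:wait | queues: N=0 E=3 S=0 W=0
Step 3 [NS]: N:empty,E:wait,S:empty,W:wait | queues: N=0 E=3 S=0 W=0
Step 4 [EW]: N:wait,E:car2-GO,S:wait,W:empty | queues: N=0 E=2 S=0 W=0
Cars crossed by step 4: 4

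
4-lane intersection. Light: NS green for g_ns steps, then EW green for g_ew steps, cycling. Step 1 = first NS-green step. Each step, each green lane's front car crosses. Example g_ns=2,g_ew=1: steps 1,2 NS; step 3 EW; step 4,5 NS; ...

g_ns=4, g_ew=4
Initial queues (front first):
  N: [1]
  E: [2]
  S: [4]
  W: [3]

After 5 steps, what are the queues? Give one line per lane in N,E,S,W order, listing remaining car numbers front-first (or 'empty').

Step 1 [NS]: N:car1-GO,E:wait,S:car4-GO,W:wait | queues: N=0 E=1 S=0 W=1
Step 2 [NS]: N:empty,E:wait,S:empty,W:wait | queues: N=0 E=1 S=0 W=1
Step 3 [NS]: N:empty,E:wait,S:empty,W:wait | queues: N=0 E=1 S=0 W=1
Step 4 [NS]: N:empty,E:wait,S:empty,W:wait | queues: N=0 E=1 S=0 W=1
Step 5 [EW]: N:wait,E:car2-GO,S:wait,W:car3-GO | queues: N=0 E=0 S=0 W=0

N: empty
E: empty
S: empty
W: empty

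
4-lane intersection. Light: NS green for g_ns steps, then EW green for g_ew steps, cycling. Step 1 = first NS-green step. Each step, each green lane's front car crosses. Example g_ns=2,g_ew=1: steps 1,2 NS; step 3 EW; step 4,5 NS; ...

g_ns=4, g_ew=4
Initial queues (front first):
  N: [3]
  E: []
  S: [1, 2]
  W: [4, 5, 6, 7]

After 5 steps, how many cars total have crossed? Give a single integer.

Answer: 4

Derivation:
Step 1 [NS]: N:car3-GO,E:wait,S:car1-GO,W:wait | queues: N=0 E=0 S=1 W=4
Step 2 [NS]: N:empty,E:wait,S:car2-GO,W:wait | queues: N=0 E=0 S=0 W=4
Step 3 [NS]: N:empty,E:wait,S:empty,W:wait | queues: N=0 E=0 S=0 W=4
Step 4 [NS]: N:empty,E:wait,S:empty,W:wait | queues: N=0 E=0 S=0 W=4
Step 5 [EW]: N:wait,E:empty,S:wait,W:car4-GO | queues: N=0 E=0 S=0 W=3
Cars crossed by step 5: 4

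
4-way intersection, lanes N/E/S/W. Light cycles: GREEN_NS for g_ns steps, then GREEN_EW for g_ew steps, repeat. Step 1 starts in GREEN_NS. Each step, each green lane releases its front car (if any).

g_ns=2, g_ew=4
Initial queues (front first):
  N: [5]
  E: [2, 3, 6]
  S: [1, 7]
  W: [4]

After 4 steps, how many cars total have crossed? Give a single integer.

Answer: 6

Derivation:
Step 1 [NS]: N:car5-GO,E:wait,S:car1-GO,W:wait | queues: N=0 E=3 S=1 W=1
Step 2 [NS]: N:empty,E:wait,S:car7-GO,W:wait | queues: N=0 E=3 S=0 W=1
Step 3 [EW]: N:wait,E:car2-GO,S:wait,W:car4-GO | queues: N=0 E=2 S=0 W=0
Step 4 [EW]: N:wait,E:car3-GO,S:wait,W:empty | queues: N=0 E=1 S=0 W=0
Cars crossed by step 4: 6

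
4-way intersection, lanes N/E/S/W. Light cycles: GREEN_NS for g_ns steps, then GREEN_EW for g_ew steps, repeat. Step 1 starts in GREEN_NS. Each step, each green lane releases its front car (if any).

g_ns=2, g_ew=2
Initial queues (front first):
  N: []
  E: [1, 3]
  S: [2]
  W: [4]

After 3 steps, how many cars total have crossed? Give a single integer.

Step 1 [NS]: N:empty,E:wait,S:car2-GO,W:wait | queues: N=0 E=2 S=0 W=1
Step 2 [NS]: N:empty,E:wait,S:empty,W:wait | queues: N=0 E=2 S=0 W=1
Step 3 [EW]: N:wait,E:car1-GO,S:wait,W:car4-GO | queues: N=0 E=1 S=0 W=0
Cars crossed by step 3: 3

Answer: 3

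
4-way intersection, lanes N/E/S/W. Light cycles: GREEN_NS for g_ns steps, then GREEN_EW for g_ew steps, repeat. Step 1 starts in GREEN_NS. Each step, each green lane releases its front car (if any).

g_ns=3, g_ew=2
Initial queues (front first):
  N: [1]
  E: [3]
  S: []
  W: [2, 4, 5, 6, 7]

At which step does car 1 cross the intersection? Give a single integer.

Step 1 [NS]: N:car1-GO,E:wait,S:empty,W:wait | queues: N=0 E=1 S=0 W=5
Step 2 [NS]: N:empty,E:wait,S:empty,W:wait | queues: N=0 E=1 S=0 W=5
Step 3 [NS]: N:empty,E:wait,S:empty,W:wait | queues: N=0 E=1 S=0 W=5
Step 4 [EW]: N:wait,E:car3-GO,S:wait,W:car2-GO | queues: N=0 E=0 S=0 W=4
Step 5 [EW]: N:wait,E:empty,S:wait,W:car4-GO | queues: N=0 E=0 S=0 W=3
Step 6 [NS]: N:empty,E:wait,S:empty,W:wait | queues: N=0 E=0 S=0 W=3
Step 7 [NS]: N:empty,E:wait,S:empty,W:wait | queues: N=0 E=0 S=0 W=3
Step 8 [NS]: N:empty,E:wait,S:empty,W:wait | queues: N=0 E=0 S=0 W=3
Step 9 [EW]: N:wait,E:empty,S:wait,W:car5-GO | queues: N=0 E=0 S=0 W=2
Step 10 [EW]: N:wait,E:empty,S:wait,W:car6-GO | queues: N=0 E=0 S=0 W=1
Step 11 [NS]: N:empty,E:wait,S:empty,W:wait | queues: N=0 E=0 S=0 W=1
Step 12 [NS]: N:empty,E:wait,S:empty,W:wait | queues: N=0 E=0 S=0 W=1
Step 13 [NS]: N:empty,E:wait,S:empty,W:wait | queues: N=0 E=0 S=0 W=1
Step 14 [EW]: N:wait,E:empty,S:wait,W:car7-GO | queues: N=0 E=0 S=0 W=0
Car 1 crosses at step 1

1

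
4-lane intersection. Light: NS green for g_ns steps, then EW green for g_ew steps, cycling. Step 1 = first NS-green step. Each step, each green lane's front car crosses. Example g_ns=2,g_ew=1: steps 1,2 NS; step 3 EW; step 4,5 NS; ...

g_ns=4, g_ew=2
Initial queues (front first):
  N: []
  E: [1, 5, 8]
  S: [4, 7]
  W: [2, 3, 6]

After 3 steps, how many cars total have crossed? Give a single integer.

Answer: 2

Derivation:
Step 1 [NS]: N:empty,E:wait,S:car4-GO,W:wait | queues: N=0 E=3 S=1 W=3
Step 2 [NS]: N:empty,E:wait,S:car7-GO,W:wait | queues: N=0 E=3 S=0 W=3
Step 3 [NS]: N:empty,E:wait,S:empty,W:wait | queues: N=0 E=3 S=0 W=3
Cars crossed by step 3: 2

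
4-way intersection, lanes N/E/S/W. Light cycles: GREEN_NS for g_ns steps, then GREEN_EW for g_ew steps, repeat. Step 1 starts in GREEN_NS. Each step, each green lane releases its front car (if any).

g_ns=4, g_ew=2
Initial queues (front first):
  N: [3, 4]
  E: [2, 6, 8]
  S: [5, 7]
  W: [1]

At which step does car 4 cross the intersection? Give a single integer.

Step 1 [NS]: N:car3-GO,E:wait,S:car5-GO,W:wait | queues: N=1 E=3 S=1 W=1
Step 2 [NS]: N:car4-GO,E:wait,S:car7-GO,W:wait | queues: N=0 E=3 S=0 W=1
Step 3 [NS]: N:empty,E:wait,S:empty,W:wait | queues: N=0 E=3 S=0 W=1
Step 4 [NS]: N:empty,E:wait,S:empty,W:wait | queues: N=0 E=3 S=0 W=1
Step 5 [EW]: N:wait,E:car2-GO,S:wait,W:car1-GO | queues: N=0 E=2 S=0 W=0
Step 6 [EW]: N:wait,E:car6-GO,S:wait,W:empty | queues: N=0 E=1 S=0 W=0
Step 7 [NS]: N:empty,E:wait,S:empty,W:wait | queues: N=0 E=1 S=0 W=0
Step 8 [NS]: N:empty,E:wait,S:empty,W:wait | queues: N=0 E=1 S=0 W=0
Step 9 [NS]: N:empty,E:wait,S:empty,W:wait | queues: N=0 E=1 S=0 W=0
Step 10 [NS]: N:empty,E:wait,S:empty,W:wait | queues: N=0 E=1 S=0 W=0
Step 11 [EW]: N:wait,E:car8-GO,S:wait,W:empty | queues: N=0 E=0 S=0 W=0
Car 4 crosses at step 2

2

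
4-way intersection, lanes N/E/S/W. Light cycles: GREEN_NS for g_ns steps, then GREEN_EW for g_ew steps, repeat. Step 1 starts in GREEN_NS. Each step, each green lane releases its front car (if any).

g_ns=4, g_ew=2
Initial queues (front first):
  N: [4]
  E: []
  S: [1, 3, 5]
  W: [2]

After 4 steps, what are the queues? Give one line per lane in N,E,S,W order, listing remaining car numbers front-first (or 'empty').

Step 1 [NS]: N:car4-GO,E:wait,S:car1-GO,W:wait | queues: N=0 E=0 S=2 W=1
Step 2 [NS]: N:empty,E:wait,S:car3-GO,W:wait | queues: N=0 E=0 S=1 W=1
Step 3 [NS]: N:empty,E:wait,S:car5-GO,W:wait | queues: N=0 E=0 S=0 W=1
Step 4 [NS]: N:empty,E:wait,S:empty,W:wait | queues: N=0 E=0 S=0 W=1

N: empty
E: empty
S: empty
W: 2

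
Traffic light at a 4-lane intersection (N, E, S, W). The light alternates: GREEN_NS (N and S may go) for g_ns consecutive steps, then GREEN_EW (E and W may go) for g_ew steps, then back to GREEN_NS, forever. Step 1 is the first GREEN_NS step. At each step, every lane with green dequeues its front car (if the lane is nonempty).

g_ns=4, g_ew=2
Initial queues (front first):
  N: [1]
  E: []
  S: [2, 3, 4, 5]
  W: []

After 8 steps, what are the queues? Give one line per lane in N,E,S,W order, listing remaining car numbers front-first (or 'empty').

Step 1 [NS]: N:car1-GO,E:wait,S:car2-GO,W:wait | queues: N=0 E=0 S=3 W=0
Step 2 [NS]: N:empty,E:wait,S:car3-GO,W:wait | queues: N=0 E=0 S=2 W=0
Step 3 [NS]: N:empty,E:wait,S:car4-GO,W:wait | queues: N=0 E=0 S=1 W=0
Step 4 [NS]: N:empty,E:wait,S:car5-GO,W:wait | queues: N=0 E=0 S=0 W=0

N: empty
E: empty
S: empty
W: empty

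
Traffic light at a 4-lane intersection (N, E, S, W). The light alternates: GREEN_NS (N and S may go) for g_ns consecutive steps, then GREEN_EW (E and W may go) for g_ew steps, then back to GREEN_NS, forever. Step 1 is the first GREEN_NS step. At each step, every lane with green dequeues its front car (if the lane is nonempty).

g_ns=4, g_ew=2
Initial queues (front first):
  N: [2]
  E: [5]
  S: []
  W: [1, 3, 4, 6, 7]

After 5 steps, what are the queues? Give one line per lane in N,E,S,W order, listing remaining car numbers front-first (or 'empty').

Step 1 [NS]: N:car2-GO,E:wait,S:empty,W:wait | queues: N=0 E=1 S=0 W=5
Step 2 [NS]: N:empty,E:wait,S:empty,W:wait | queues: N=0 E=1 S=0 W=5
Step 3 [NS]: N:empty,E:wait,S:empty,W:wait | queues: N=0 E=1 S=0 W=5
Step 4 [NS]: N:empty,E:wait,S:empty,W:wait | queues: N=0 E=1 S=0 W=5
Step 5 [EW]: N:wait,E:car5-GO,S:wait,W:car1-GO | queues: N=0 E=0 S=0 W=4

N: empty
E: empty
S: empty
W: 3 4 6 7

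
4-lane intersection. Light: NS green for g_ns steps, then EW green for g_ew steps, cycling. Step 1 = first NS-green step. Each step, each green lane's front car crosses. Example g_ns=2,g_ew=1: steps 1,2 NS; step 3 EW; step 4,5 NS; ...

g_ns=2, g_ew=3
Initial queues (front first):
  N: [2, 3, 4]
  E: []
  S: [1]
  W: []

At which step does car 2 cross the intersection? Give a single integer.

Step 1 [NS]: N:car2-GO,E:wait,S:car1-GO,W:wait | queues: N=2 E=0 S=0 W=0
Step 2 [NS]: N:car3-GO,E:wait,S:empty,W:wait | queues: N=1 E=0 S=0 W=0
Step 3 [EW]: N:wait,E:empty,S:wait,W:empty | queues: N=1 E=0 S=0 W=0
Step 4 [EW]: N:wait,E:empty,S:wait,W:empty | queues: N=1 E=0 S=0 W=0
Step 5 [EW]: N:wait,E:empty,S:wait,W:empty | queues: N=1 E=0 S=0 W=0
Step 6 [NS]: N:car4-GO,E:wait,S:empty,W:wait | queues: N=0 E=0 S=0 W=0
Car 2 crosses at step 1

1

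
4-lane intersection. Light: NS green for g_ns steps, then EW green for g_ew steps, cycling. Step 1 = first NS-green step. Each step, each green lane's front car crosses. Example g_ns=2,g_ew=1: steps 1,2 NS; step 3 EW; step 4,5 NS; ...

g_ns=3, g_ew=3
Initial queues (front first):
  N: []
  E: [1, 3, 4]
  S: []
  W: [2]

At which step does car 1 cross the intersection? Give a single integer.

Step 1 [NS]: N:empty,E:wait,S:empty,W:wait | queues: N=0 E=3 S=0 W=1
Step 2 [NS]: N:empty,E:wait,S:empty,W:wait | queues: N=0 E=3 S=0 W=1
Step 3 [NS]: N:empty,E:wait,S:empty,W:wait | queues: N=0 E=3 S=0 W=1
Step 4 [EW]: N:wait,E:car1-GO,S:wait,W:car2-GO | queues: N=0 E=2 S=0 W=0
Step 5 [EW]: N:wait,E:car3-GO,S:wait,W:empty | queues: N=0 E=1 S=0 W=0
Step 6 [EW]: N:wait,E:car4-GO,S:wait,W:empty | queues: N=0 E=0 S=0 W=0
Car 1 crosses at step 4

4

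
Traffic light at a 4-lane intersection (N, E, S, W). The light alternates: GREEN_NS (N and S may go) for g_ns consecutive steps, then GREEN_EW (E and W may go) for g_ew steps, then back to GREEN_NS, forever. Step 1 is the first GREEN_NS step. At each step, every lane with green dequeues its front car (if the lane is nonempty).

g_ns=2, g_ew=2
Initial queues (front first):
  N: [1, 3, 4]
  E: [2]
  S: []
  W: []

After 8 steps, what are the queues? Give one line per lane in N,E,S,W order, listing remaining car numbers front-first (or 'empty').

Step 1 [NS]: N:car1-GO,E:wait,S:empty,W:wait | queues: N=2 E=1 S=0 W=0
Step 2 [NS]: N:car3-GO,E:wait,S:empty,W:wait | queues: N=1 E=1 S=0 W=0
Step 3 [EW]: N:wait,E:car2-GO,S:wait,W:empty | queues: N=1 E=0 S=0 W=0
Step 4 [EW]: N:wait,E:empty,S:wait,W:empty | queues: N=1 E=0 S=0 W=0
Step 5 [NS]: N:car4-GO,E:wait,S:empty,W:wait | queues: N=0 E=0 S=0 W=0

N: empty
E: empty
S: empty
W: empty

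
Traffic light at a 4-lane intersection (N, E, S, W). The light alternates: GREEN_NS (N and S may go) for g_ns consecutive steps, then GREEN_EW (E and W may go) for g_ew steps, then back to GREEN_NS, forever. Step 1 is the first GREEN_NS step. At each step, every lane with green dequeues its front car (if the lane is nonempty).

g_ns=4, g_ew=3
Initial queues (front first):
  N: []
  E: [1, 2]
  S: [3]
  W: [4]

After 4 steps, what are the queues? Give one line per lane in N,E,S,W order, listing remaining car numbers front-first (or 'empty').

Step 1 [NS]: N:empty,E:wait,S:car3-GO,W:wait | queues: N=0 E=2 S=0 W=1
Step 2 [NS]: N:empty,E:wait,S:empty,W:wait | queues: N=0 E=2 S=0 W=1
Step 3 [NS]: N:empty,E:wait,S:empty,W:wait | queues: N=0 E=2 S=0 W=1
Step 4 [NS]: N:empty,E:wait,S:empty,W:wait | queues: N=0 E=2 S=0 W=1

N: empty
E: 1 2
S: empty
W: 4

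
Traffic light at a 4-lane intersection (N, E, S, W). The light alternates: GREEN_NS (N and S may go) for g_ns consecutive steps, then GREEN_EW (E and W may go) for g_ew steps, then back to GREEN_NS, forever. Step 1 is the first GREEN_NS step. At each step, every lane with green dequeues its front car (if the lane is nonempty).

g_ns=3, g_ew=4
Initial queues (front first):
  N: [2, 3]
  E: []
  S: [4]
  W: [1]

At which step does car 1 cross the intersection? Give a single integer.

Step 1 [NS]: N:car2-GO,E:wait,S:car4-GO,W:wait | queues: N=1 E=0 S=0 W=1
Step 2 [NS]: N:car3-GO,E:wait,S:empty,W:wait | queues: N=0 E=0 S=0 W=1
Step 3 [NS]: N:empty,E:wait,S:empty,W:wait | queues: N=0 E=0 S=0 W=1
Step 4 [EW]: N:wait,E:empty,S:wait,W:car1-GO | queues: N=0 E=0 S=0 W=0
Car 1 crosses at step 4

4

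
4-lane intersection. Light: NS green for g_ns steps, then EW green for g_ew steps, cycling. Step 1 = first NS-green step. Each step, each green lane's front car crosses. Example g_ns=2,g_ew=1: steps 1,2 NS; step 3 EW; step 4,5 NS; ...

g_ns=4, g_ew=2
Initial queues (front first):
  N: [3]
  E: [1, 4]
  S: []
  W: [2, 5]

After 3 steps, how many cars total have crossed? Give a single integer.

Step 1 [NS]: N:car3-GO,E:wait,S:empty,W:wait | queues: N=0 E=2 S=0 W=2
Step 2 [NS]: N:empty,E:wait,S:empty,W:wait | queues: N=0 E=2 S=0 W=2
Step 3 [NS]: N:empty,E:wait,S:empty,W:wait | queues: N=0 E=2 S=0 W=2
Cars crossed by step 3: 1

Answer: 1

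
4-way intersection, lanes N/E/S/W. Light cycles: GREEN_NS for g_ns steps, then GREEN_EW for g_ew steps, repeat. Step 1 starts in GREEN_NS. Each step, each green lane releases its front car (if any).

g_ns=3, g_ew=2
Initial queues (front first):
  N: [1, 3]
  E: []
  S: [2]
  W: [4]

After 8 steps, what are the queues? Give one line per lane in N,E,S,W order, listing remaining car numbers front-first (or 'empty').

Step 1 [NS]: N:car1-GO,E:wait,S:car2-GO,W:wait | queues: N=1 E=0 S=0 W=1
Step 2 [NS]: N:car3-GO,E:wait,S:empty,W:wait | queues: N=0 E=0 S=0 W=1
Step 3 [NS]: N:empty,E:wait,S:empty,W:wait | queues: N=0 E=0 S=0 W=1
Step 4 [EW]: N:wait,E:empty,S:wait,W:car4-GO | queues: N=0 E=0 S=0 W=0

N: empty
E: empty
S: empty
W: empty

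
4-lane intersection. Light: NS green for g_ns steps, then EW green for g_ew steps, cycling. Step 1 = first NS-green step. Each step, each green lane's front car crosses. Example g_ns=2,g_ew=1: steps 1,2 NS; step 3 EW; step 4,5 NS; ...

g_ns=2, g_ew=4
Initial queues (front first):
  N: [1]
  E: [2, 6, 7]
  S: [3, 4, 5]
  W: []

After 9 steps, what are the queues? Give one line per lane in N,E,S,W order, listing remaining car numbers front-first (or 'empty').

Step 1 [NS]: N:car1-GO,E:wait,S:car3-GO,W:wait | queues: N=0 E=3 S=2 W=0
Step 2 [NS]: N:empty,E:wait,S:car4-GO,W:wait | queues: N=0 E=3 S=1 W=0
Step 3 [EW]: N:wait,E:car2-GO,S:wait,W:empty | queues: N=0 E=2 S=1 W=0
Step 4 [EW]: N:wait,E:car6-GO,S:wait,W:empty | queues: N=0 E=1 S=1 W=0
Step 5 [EW]: N:wait,E:car7-GO,S:wait,W:empty | queues: N=0 E=0 S=1 W=0
Step 6 [EW]: N:wait,E:empty,S:wait,W:empty | queues: N=0 E=0 S=1 W=0
Step 7 [NS]: N:empty,E:wait,S:car5-GO,W:wait | queues: N=0 E=0 S=0 W=0

N: empty
E: empty
S: empty
W: empty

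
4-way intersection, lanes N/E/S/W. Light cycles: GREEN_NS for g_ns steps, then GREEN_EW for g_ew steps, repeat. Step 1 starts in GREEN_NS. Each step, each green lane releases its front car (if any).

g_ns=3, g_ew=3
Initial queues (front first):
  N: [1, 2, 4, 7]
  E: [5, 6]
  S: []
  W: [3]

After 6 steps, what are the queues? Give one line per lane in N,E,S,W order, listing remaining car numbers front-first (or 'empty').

Step 1 [NS]: N:car1-GO,E:wait,S:empty,W:wait | queues: N=3 E=2 S=0 W=1
Step 2 [NS]: N:car2-GO,E:wait,S:empty,W:wait | queues: N=2 E=2 S=0 W=1
Step 3 [NS]: N:car4-GO,E:wait,S:empty,W:wait | queues: N=1 E=2 S=0 W=1
Step 4 [EW]: N:wait,E:car5-GO,S:wait,W:car3-GO | queues: N=1 E=1 S=0 W=0
Step 5 [EW]: N:wait,E:car6-GO,S:wait,W:empty | queues: N=1 E=0 S=0 W=0
Step 6 [EW]: N:wait,E:empty,S:wait,W:empty | queues: N=1 E=0 S=0 W=0

N: 7
E: empty
S: empty
W: empty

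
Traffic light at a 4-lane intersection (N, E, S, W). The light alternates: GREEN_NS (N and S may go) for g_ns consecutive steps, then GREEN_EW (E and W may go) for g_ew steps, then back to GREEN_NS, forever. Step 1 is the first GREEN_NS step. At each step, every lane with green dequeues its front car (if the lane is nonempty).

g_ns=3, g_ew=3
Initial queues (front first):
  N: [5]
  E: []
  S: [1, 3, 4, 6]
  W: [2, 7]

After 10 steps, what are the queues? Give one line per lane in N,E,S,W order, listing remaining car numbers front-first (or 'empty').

Step 1 [NS]: N:car5-GO,E:wait,S:car1-GO,W:wait | queues: N=0 E=0 S=3 W=2
Step 2 [NS]: N:empty,E:wait,S:car3-GO,W:wait | queues: N=0 E=0 S=2 W=2
Step 3 [NS]: N:empty,E:wait,S:car4-GO,W:wait | queues: N=0 E=0 S=1 W=2
Step 4 [EW]: N:wait,E:empty,S:wait,W:car2-GO | queues: N=0 E=0 S=1 W=1
Step 5 [EW]: N:wait,E:empty,S:wait,W:car7-GO | queues: N=0 E=0 S=1 W=0
Step 6 [EW]: N:wait,E:empty,S:wait,W:empty | queues: N=0 E=0 S=1 W=0
Step 7 [NS]: N:empty,E:wait,S:car6-GO,W:wait | queues: N=0 E=0 S=0 W=0

N: empty
E: empty
S: empty
W: empty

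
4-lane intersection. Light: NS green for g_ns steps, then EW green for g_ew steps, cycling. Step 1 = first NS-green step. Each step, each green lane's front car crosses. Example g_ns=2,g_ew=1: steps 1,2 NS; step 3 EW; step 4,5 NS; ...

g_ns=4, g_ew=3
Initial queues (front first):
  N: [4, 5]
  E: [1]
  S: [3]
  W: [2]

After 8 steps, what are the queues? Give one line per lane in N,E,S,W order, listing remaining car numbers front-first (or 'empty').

Step 1 [NS]: N:car4-GO,E:wait,S:car3-GO,W:wait | queues: N=1 E=1 S=0 W=1
Step 2 [NS]: N:car5-GO,E:wait,S:empty,W:wait | queues: N=0 E=1 S=0 W=1
Step 3 [NS]: N:empty,E:wait,S:empty,W:wait | queues: N=0 E=1 S=0 W=1
Step 4 [NS]: N:empty,E:wait,S:empty,W:wait | queues: N=0 E=1 S=0 W=1
Step 5 [EW]: N:wait,E:car1-GO,S:wait,W:car2-GO | queues: N=0 E=0 S=0 W=0

N: empty
E: empty
S: empty
W: empty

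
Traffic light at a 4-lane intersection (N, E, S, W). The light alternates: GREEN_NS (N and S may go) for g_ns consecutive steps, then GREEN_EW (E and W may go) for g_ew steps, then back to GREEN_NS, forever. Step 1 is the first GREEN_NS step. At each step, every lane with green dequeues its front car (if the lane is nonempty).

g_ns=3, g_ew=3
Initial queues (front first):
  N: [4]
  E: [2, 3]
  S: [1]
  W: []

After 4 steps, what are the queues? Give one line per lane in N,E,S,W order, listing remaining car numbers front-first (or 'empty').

Step 1 [NS]: N:car4-GO,E:wait,S:car1-GO,W:wait | queues: N=0 E=2 S=0 W=0
Step 2 [NS]: N:empty,E:wait,S:empty,W:wait | queues: N=0 E=2 S=0 W=0
Step 3 [NS]: N:empty,E:wait,S:empty,W:wait | queues: N=0 E=2 S=0 W=0
Step 4 [EW]: N:wait,E:car2-GO,S:wait,W:empty | queues: N=0 E=1 S=0 W=0

N: empty
E: 3
S: empty
W: empty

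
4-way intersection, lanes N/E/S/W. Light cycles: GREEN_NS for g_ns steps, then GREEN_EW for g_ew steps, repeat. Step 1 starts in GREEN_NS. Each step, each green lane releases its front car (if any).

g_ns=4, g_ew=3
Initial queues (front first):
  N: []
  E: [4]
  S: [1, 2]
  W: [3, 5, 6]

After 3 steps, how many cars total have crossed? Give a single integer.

Answer: 2

Derivation:
Step 1 [NS]: N:empty,E:wait,S:car1-GO,W:wait | queues: N=0 E=1 S=1 W=3
Step 2 [NS]: N:empty,E:wait,S:car2-GO,W:wait | queues: N=0 E=1 S=0 W=3
Step 3 [NS]: N:empty,E:wait,S:empty,W:wait | queues: N=0 E=1 S=0 W=3
Cars crossed by step 3: 2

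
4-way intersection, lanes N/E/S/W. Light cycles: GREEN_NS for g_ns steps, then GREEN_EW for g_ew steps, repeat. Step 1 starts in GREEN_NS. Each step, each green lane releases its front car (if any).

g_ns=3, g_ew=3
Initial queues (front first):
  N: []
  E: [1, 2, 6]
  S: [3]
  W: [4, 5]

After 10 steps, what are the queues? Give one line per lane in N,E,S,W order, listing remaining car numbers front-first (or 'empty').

Step 1 [NS]: N:empty,E:wait,S:car3-GO,W:wait | queues: N=0 E=3 S=0 W=2
Step 2 [NS]: N:empty,E:wait,S:empty,W:wait | queues: N=0 E=3 S=0 W=2
Step 3 [NS]: N:empty,E:wait,S:empty,W:wait | queues: N=0 E=3 S=0 W=2
Step 4 [EW]: N:wait,E:car1-GO,S:wait,W:car4-GO | queues: N=0 E=2 S=0 W=1
Step 5 [EW]: N:wait,E:car2-GO,S:wait,W:car5-GO | queues: N=0 E=1 S=0 W=0
Step 6 [EW]: N:wait,E:car6-GO,S:wait,W:empty | queues: N=0 E=0 S=0 W=0

N: empty
E: empty
S: empty
W: empty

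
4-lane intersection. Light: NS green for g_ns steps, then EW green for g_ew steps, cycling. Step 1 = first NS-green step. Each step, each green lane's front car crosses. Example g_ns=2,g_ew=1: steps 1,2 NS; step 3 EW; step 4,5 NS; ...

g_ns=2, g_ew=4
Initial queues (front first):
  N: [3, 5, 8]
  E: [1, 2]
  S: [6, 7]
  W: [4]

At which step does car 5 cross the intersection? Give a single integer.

Step 1 [NS]: N:car3-GO,E:wait,S:car6-GO,W:wait | queues: N=2 E=2 S=1 W=1
Step 2 [NS]: N:car5-GO,E:wait,S:car7-GO,W:wait | queues: N=1 E=2 S=0 W=1
Step 3 [EW]: N:wait,E:car1-GO,S:wait,W:car4-GO | queues: N=1 E=1 S=0 W=0
Step 4 [EW]: N:wait,E:car2-GO,S:wait,W:empty | queues: N=1 E=0 S=0 W=0
Step 5 [EW]: N:wait,E:empty,S:wait,W:empty | queues: N=1 E=0 S=0 W=0
Step 6 [EW]: N:wait,E:empty,S:wait,W:empty | queues: N=1 E=0 S=0 W=0
Step 7 [NS]: N:car8-GO,E:wait,S:empty,W:wait | queues: N=0 E=0 S=0 W=0
Car 5 crosses at step 2

2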